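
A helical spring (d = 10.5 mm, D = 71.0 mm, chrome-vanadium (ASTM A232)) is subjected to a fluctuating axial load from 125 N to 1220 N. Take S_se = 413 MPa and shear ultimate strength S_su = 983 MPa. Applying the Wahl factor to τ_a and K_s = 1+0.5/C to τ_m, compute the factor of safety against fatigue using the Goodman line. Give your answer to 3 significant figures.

2.72

C = D/d = 71.0/10.5 = 6.7619; K_W = (4C−1)/(4C−4)+0.615/C = 1.2211; K_s = 1+0.5/C = 1.0739
F_a = (F_max−F_min)/2 = 547.5 N; F_m = (F_max+F_min)/2 = 672.5 N
τ_a = K_W·8F_aD/(πd³) = 1.2211 × 85.51 = 104.42 MPa
τ_m = K_s·8F_mD/(πd³) = 1.0739 × 105.03 = 112.8 MPa
Goodman: 1/n_f = τ_a/S_se + τ_m/S_su = 104.42/413 + 112.8/983 = 0.25283 + 0.11475 = 0.36758
n_f = 1/0.36758 = 2.721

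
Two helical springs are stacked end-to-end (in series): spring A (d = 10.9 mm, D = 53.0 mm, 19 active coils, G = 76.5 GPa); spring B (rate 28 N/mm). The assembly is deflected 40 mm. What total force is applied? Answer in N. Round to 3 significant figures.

706 N

k_A = Gd⁴/(8D³N_a) = (76.5×10³)(10.9⁴)/(8·53.0³·19) = 47.72 N/mm
Series: 1/k_eq = 1/47.72 + 1/28 = 0.05667; k_eq = 17.646 N/mm
F = k_eq·δ = 17.646·40 = 705.84 N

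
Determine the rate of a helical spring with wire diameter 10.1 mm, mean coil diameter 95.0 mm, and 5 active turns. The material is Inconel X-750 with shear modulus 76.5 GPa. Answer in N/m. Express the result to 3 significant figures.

k = Gd⁴/(8D³N_a) = (76.5×10³ × 10.1⁴) / (8 × 95.0³ × 5)
  = 7.96062e+08 / 3.4295e+07 = 23.212 N/mm = 23212 N/m

23200 N/m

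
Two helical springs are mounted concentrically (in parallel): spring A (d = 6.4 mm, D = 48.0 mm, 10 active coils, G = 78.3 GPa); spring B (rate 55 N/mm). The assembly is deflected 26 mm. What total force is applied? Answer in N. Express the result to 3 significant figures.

1820 N

k_A = Gd⁴/(8D³N_a) = (78.3×10³)(6.4⁴)/(8·48.0³·10) = 14.848 N/mm
Parallel: k_eq = 14.848 + 55 = 69.848 N/mm
F = k_eq·δ = 69.848·26 = 1816 N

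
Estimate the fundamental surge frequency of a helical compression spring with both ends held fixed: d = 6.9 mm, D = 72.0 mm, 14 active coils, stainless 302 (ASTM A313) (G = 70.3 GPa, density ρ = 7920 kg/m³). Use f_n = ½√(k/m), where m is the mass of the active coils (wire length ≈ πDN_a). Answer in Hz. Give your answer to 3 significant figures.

k = Gd⁴/(8D³N_a) = (70.3×10³)(6.9⁴)/(8·72.0³·14) = 3.8119 N/mm = 3811.9 N/m
Wire length L = πDN_a = π·72.0·14 = 3166.7 mm
m = ρ·(πd²/4)·L = 7920 × 37.393×10⁻⁶ m² × 3.1667 m = 0.93783 kg
f_n = ½√(k/m) = 0.5·√(3811.9/0.93783) = 0.5·√(4064.6) = 31.877 Hz

31.9 Hz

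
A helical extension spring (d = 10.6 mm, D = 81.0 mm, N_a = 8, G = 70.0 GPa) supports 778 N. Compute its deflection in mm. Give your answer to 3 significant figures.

29.9 mm

k = Gd⁴/(8D³N_a) = (70.0×10³)(10.6⁴)/(8·81.0³·8) = 25.983 N/mm
δ = F/k = 778 / 25.983 = 29.943 mm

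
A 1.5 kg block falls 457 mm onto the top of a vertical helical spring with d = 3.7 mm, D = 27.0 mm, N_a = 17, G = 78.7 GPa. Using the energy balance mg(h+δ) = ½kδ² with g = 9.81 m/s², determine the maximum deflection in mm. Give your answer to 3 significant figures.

k = Gd⁴/(8D³N_a) = (78.7×10³)(3.7⁴)/(8·27.0³·17) = 5.51 N/mm
W = mg = 1.5 × 9.81 = 14.715 N
½kδ² − Wδ − Wh = 0 → δ = (W + √(W² + 2kWh))/k
δ = (14.715 + √(216.53 + 74106.8))/5.51 = (14.715 + 272.62)/5.51 = 52.148 mm

52.1 mm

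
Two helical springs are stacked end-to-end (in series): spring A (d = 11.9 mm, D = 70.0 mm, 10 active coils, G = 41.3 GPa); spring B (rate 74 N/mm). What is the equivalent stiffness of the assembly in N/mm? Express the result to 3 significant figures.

k_A = Gd⁴/(8D³N_a) = (41.3×10³)(11.9⁴)/(8·70.0³·10) = 30.182 N/mm
Series: 1/k_eq = 1/30.182 + 1/74 = 0.046645; k_eq = 21.438 N/mm

21.4 N/mm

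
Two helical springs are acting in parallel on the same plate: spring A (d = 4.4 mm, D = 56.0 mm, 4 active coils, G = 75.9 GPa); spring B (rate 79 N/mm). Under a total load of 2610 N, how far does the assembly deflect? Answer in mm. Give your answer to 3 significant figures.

k_A = Gd⁴/(8D³N_a) = (75.9×10³)(4.4⁴)/(8·56.0³·4) = 5.0622 N/mm
Parallel: k_eq = 5.0622 + 79 = 84.062 N/mm
δ = F/k_eq = 2610/84.062 = 31.048 mm

31.0 mm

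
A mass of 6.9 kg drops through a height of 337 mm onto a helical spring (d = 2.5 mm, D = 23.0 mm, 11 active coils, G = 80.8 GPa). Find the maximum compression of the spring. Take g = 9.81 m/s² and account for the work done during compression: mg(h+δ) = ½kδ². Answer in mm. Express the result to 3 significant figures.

k = Gd⁴/(8D³N_a) = (80.8×10³)(2.5⁴)/(8·23.0³·11) = 2.9478 N/mm
W = mg = 6.9 × 9.81 = 67.689 N
½kδ² − Wδ − Wh = 0 → δ = (W + √(W² + 2kWh))/k
δ = (67.689 + √(4581.8 + 134488))/2.9478 = (67.689 + 372.92)/2.9478 = 149.47 mm

149 mm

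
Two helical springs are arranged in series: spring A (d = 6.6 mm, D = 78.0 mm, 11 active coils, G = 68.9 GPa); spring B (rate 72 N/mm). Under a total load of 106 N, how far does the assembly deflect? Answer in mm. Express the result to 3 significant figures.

35.3 mm

k_A = Gd⁴/(8D³N_a) = (68.9×10³)(6.6⁴)/(8·78.0³·11) = 3.1306 N/mm
Series: 1/k_eq = 1/3.1306 + 1/72 = 0.33332; k_eq = 3.0002 N/mm
δ = F/k_eq = 106/3.0002 = 35.331 mm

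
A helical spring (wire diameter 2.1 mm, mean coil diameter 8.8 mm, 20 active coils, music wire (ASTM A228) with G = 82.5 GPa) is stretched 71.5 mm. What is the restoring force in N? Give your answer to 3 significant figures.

k = Gd⁴/(8D³N_a) = (82.5×10³)(2.1⁴)/(8·8.8³·20) = 14.715 N/mm
F = k·δ = 14.715 × 71.5 = 1052.1 N

1050 N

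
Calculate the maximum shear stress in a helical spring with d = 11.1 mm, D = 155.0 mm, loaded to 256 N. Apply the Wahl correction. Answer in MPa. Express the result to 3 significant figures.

Spring index C = D/d = 155.0/11.1 = 13.9640
K_W = (4C−1)/(4C−4) + 0.615/C = 54.856/51.856 + 0.0440 = 1.1019
τ₀ = 8FD/(πd³) = 8·256·155.0/(π·11.1³) = 317440/4296.5 = 73.883 MPa
τ_max = K·τ₀ = 1.1019 × 73.883 = 81.411 MPa

81.4 MPa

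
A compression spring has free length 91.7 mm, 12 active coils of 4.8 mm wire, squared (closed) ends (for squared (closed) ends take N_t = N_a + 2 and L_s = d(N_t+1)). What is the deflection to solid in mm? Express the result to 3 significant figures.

N_t = 14; L_s = 4.8·15 = 72 mm
δ_solid = L₀ − L_s = 91.7 − 72 = 19.7 mm

19.7 mm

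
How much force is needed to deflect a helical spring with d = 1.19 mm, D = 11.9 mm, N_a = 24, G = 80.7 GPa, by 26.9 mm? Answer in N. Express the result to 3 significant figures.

13.5 N

k = Gd⁴/(8D³N_a) = (80.7×10³)(1.19⁴)/(8·11.9³·24) = 0.50017 N/mm
F = k·δ = 0.50017 × 26.9 = 13.455 N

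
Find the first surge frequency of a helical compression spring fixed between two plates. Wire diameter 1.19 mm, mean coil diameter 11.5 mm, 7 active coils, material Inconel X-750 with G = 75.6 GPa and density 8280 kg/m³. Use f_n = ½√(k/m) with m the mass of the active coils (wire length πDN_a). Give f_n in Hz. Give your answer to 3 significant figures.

k = Gd⁴/(8D³N_a) = (75.6×10³)(1.19⁴)/(8·11.5³·7) = 1.78 N/mm = 1780 N/m
Wire length L = πDN_a = π·11.5·7 = 252.9 mm
m = ρ·(πd²/4)·L = 8280 × 1.1122×10⁻⁶ m² × 0.2529 m = 0.0023289 kg
f_n = ½√(k/m) = 0.5·√(1780/0.0023289) = 0.5·√(7.6431e+05) = 437.12 Hz

437 Hz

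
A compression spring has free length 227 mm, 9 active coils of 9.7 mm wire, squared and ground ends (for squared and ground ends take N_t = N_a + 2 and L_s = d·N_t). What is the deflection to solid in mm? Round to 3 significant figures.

N_t = 11; L_s = 9.7·11 = 106.7 mm
δ_solid = L₀ − L_s = 227 − 106.7 = 120.3 mm

120 mm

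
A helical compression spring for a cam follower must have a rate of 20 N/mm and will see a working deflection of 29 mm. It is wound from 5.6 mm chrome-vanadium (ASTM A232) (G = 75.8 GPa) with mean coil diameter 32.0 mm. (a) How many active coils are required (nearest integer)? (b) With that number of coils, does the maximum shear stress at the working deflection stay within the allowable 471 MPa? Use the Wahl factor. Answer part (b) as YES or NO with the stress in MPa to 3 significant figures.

N_a = Gd⁴/(8D³k) = (75.8×10³)(5.6⁴)/(8·32.0³·20) = 14.22 → N_a = 14
Actual rate k = Gd⁴/(8D³·14) = 20.312 N/mm
Working load F = kδ = 20.312·29 = 589.05 N
C = 32.0/5.6 = 5.7143; K_W = (4C−1)/(4C−4)+0.615/C = 1.2667
τ_max = K_W·8FD/(πd³) = 1.2667·273.32 = 346.22 MPa
τ_max ≤ 471 MPa → acceptable

(a) 14 coils; (b) YES, τ_max = 346 MPa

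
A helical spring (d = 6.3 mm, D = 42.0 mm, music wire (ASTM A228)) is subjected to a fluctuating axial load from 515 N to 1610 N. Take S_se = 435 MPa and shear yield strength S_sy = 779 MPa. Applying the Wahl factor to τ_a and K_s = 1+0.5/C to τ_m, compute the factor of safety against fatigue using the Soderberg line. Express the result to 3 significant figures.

0.777

C = D/d = 42.0/6.3 = 6.6667; K_W = (4C−1)/(4C−4)+0.615/C = 1.2246; K_s = 1+0.5/C = 1.0750
F_a = (F_max−F_min)/2 = 547.5 N; F_m = (F_max+F_min)/2 = 1062.5 N
τ_a = K_W·8F_aD/(πd³) = 1.2246 × 234.18 = 286.78 MPa
τ_m = K_s·8F_mD/(πd³) = 1.0750 × 454.46 = 488.55 MPa
Soderberg: 1/n_f = τ_a/S_se + τ_m/S_sy = 286.78/435 + 488.55/779 = 0.65926 + 0.62714 = 1.2864
n_f = 1/1.2864 = 0.7774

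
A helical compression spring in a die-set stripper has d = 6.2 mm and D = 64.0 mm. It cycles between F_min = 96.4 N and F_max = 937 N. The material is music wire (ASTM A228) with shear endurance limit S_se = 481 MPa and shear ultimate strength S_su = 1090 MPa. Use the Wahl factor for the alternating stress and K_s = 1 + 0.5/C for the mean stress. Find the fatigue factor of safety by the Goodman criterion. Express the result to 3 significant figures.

0.979

C = D/d = 64.0/6.2 = 10.3226; K_W = (4C−1)/(4C−4)+0.615/C = 1.1400; K_s = 1+0.5/C = 1.0484
F_a = (F_max−F_min)/2 = 420.3 N; F_m = (F_max+F_min)/2 = 516.7 N
τ_a = K_W·8F_aD/(πd³) = 1.1400 × 287.41 = 327.66 MPa
τ_m = K_s·8F_mD/(πd³) = 1.0484 × 353.33 = 370.45 MPa
Goodman: 1/n_f = τ_a/S_se + τ_m/S_su = 327.66/481 + 370.45/1090 = 0.68120 + 0.33986 = 1.0211
n_f = 1/1.0211 = 0.9794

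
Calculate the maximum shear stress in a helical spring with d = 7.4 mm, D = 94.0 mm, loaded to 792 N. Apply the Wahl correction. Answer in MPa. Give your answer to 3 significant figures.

520 MPa

Spring index C = D/d = 94.0/7.4 = 12.7027
K_W = (4C−1)/(4C−4) + 0.615/C = 49.811/46.811 + 0.0484 = 1.1125
τ₀ = 8FD/(πd³) = 8·792·94.0/(π·7.4³) = 595584/1273 = 467.84 MPa
τ_max = K·τ₀ = 1.1125 × 467.84 = 520.47 MPa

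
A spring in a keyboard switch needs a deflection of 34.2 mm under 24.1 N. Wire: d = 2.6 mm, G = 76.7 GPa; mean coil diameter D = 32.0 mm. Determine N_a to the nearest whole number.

Required rate k = F/δ = 24.1/34.2 = 0.70468 N/mm
N_a = Gd⁴/(8D³k) = (76.7×10³ × 2.6⁴)/(8 × 32.0³ × 0.70468)
    = 3.50501e+06 / 184727 = 18.97 → 19 coils

19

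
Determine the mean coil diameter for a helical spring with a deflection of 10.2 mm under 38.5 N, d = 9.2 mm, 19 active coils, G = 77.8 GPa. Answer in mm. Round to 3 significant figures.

Required rate k = F/δ = 38.5/10.2 = 3.7745 N/mm
D = (Gd⁴/(8N_a·k))^(1/3) = (77.8×10³·9.2⁴/(8·19·3.7745))^(1/3)
  = (971464)^(1/3) = 99.0396 mm

99.0 mm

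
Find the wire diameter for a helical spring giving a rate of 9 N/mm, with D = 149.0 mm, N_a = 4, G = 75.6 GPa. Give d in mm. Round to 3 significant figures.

d = (8D³N_a·k / G)^(1/4) = (8·149.0³·4·9 / (75.6×10³))^0.25
  = (12602)^0.25 = 10.5952 mm

10.6 mm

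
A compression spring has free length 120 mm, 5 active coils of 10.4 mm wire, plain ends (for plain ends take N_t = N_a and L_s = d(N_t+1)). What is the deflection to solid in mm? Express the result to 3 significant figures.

57.6 mm

N_t = 5; L_s = 10.4·6 = 62.4 mm
δ_solid = L₀ − L_s = 120 − 62.4 = 57.6 mm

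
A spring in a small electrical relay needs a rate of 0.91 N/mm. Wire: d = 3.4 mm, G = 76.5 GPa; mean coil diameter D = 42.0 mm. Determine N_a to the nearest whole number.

N_a = Gd⁴/(8D³k) = (76.5×10³ × 3.4⁴)/(8 × 42.0³ × 0.91)
    = 1.0223e+07 / 539361 = 18.95 → 19 coils

19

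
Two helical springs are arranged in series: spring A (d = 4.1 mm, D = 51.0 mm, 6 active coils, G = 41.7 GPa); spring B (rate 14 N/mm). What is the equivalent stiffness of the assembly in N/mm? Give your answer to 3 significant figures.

1.63 N/mm

k_A = Gd⁴/(8D³N_a) = (41.7×10³)(4.1⁴)/(8·51.0³·6) = 1.8506 N/mm
Series: 1/k_eq = 1/1.8506 + 1/14 = 0.61178; k_eq = 1.6346 N/mm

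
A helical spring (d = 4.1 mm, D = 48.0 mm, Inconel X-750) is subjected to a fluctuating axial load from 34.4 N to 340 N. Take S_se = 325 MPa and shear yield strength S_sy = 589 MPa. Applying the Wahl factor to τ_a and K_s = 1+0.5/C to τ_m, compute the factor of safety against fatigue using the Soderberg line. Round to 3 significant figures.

C = D/d = 48.0/4.1 = 11.7073; K_W = (4C−1)/(4C−4)+0.615/C = 1.1226; K_s = 1+0.5/C = 1.0427
F_a = (F_max−F_min)/2 = 152.8 N; F_m = (F_max+F_min)/2 = 187.2 N
τ_a = K_W·8F_aD/(πd³) = 1.1226 × 270.99 = 304.21 MPa
τ_m = K_s·8F_mD/(πd³) = 1.0427 × 332 = 346.18 MPa
Soderberg: 1/n_f = τ_a/S_se + τ_m/S_sy = 304.21/325 + 346.18/589 = 0.93602 + 0.58774 = 1.5238
n_f = 1/1.5238 = 0.6563

0.656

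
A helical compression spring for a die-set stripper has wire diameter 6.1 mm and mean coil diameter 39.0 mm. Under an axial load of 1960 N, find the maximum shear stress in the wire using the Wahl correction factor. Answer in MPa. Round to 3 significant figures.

1060 MPa

Spring index C = D/d = 39.0/6.1 = 6.3934
K_W = (4C−1)/(4C−4) + 0.615/C = 24.574/21.574 + 0.0962 = 1.2353
τ₀ = 8FD/(πd³) = 8·1960·39.0/(π·6.1³) = 611520/713.08 = 857.57 MPa
τ_max = K·τ₀ = 1.2353 × 857.57 = 1059.3 MPa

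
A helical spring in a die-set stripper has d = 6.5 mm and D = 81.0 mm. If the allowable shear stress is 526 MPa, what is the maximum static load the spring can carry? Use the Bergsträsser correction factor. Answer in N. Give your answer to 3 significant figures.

C = D/d = 81.0/6.5 = 12.4615
K_B = (4C+2)/(4C−3) = 51.846/46.846 = 1.1067
τ_max = K·8FD/(πd³) → F_max = τ_allow·πd³/(8DK)
F_max = 526·π·6.5³/(8·81.0·1.1067) = 4.5381e+05/717.16 = 632.79 N

633 N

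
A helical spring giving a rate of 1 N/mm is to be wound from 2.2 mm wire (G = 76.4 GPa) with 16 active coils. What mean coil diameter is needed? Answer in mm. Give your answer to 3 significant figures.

D = (Gd⁴/(8N_a·k))^(1/3) = (76.4×10³·2.2⁴/(8·16·1))^(1/3)
  = (13982.2)^(1/3) = 24.0912 mm

24.1 mm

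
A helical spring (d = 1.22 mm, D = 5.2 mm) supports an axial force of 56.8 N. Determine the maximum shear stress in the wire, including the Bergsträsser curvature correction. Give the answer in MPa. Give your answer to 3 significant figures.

Spring index C = D/d = 5.2/1.22 = 4.2623
K_B = (4C+2)/(4C−3) = 19.049/14.049 = 1.3559
τ₀ = 8FD/(πd³) = 8·56.8·5.2/(π·1.22³) = 2362.88/5.7047 = 414.2 MPa
τ_max = K·τ₀ = 1.3559 × 414.2 = 561.61 MPa

562 MPa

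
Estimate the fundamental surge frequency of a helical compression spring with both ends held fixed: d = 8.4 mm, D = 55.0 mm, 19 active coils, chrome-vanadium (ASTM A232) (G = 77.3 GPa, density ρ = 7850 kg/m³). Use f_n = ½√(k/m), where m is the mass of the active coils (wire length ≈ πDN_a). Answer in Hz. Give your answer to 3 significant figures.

k = Gd⁴/(8D³N_a) = (77.3×10³)(8.4⁴)/(8·55.0³·19) = 15.218 N/mm = 15218 N/m
Wire length L = πDN_a = π·55.0·19 = 3283 mm
m = ρ·(πd²/4)·L = 7850 × 55.418×10⁻⁶ m² × 3.283 m = 1.4282 kg
f_n = ½√(k/m) = 0.5·√(15218/1.4282) = 0.5·√(10656) = 51.613 Hz

51.6 Hz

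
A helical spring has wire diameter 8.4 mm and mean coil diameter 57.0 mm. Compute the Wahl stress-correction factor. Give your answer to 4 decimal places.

C = D/d = 57.0/8.4 = 6.7857
K_W = (4C−1)/(4C−4) + 0.615/C = 26.143/23.143 + 0.0906 = 1.2203

1.2203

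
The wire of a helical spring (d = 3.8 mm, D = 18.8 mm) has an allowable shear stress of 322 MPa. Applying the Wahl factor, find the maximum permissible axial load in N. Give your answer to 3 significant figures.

281 N

C = D/d = 18.8/3.8 = 4.9474
K_W = (4C−1)/(4C−4) + 0.615/C = 18.789/15.789 + 0.1243 = 1.3143
τ_max = K·8FD/(πd³) → F_max = τ_allow·πd³/(8DK)
F_max = 322·π·3.8³/(8·18.8·1.3143) = 55508/197.67 = 280.81 N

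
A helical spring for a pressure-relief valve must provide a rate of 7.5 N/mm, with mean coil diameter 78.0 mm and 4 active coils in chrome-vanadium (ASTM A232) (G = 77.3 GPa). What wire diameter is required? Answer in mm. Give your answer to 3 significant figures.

d = (8D³N_a·k / G)^(1/4) = (8·78.0³·4·7.5 / (77.3×10³))^0.25
  = (1473.4)^0.25 = 6.1955 mm

6.20 mm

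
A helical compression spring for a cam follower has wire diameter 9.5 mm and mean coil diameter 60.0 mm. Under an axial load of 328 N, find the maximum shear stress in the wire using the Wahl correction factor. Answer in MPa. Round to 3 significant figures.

Spring index C = D/d = 60.0/9.5 = 6.3158
K_W = (4C−1)/(4C−4) + 0.615/C = 24.263/21.263 + 0.0974 = 1.2385
τ₀ = 8FD/(πd³) = 8·328·60.0/(π·9.5³) = 157440/2693.5 = 58.451 MPa
τ_max = K·τ₀ = 1.2385 × 58.451 = 72.39 MPa

72.4 MPa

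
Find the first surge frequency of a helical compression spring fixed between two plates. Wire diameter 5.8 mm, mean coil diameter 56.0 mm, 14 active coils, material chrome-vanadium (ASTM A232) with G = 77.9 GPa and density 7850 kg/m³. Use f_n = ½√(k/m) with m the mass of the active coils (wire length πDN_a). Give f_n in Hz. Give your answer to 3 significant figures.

k = Gd⁴/(8D³N_a) = (77.9×10³)(5.8⁴)/(8·56.0³·14) = 4.482 N/mm = 4482 N/m
Wire length L = πDN_a = π·56.0·14 = 2463 mm
m = ρ·(πd²/4)·L = 7850 × 26.421×10⁻⁶ m² × 2.463 m = 0.51084 kg
f_n = ½√(k/m) = 0.5·√(4482/0.51084) = 0.5·√(8773.8) = 46.834 Hz

46.8 Hz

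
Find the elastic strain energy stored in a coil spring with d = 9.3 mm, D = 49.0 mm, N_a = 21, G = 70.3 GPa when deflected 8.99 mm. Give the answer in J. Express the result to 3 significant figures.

k = Gd⁴/(8D³N_a) = (70.3×10³)(9.3⁴)/(8·49.0³·21) = 26.607 N/mm
U = ½kδ² = 0.5 × 26.607 × 8.99² = 1075.2 N·mm = 1.0752 J

1.08 J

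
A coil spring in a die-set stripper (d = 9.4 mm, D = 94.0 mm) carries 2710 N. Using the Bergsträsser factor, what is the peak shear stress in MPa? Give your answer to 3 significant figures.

887 MPa

Spring index C = D/d = 94.0/9.4 = 10.0000
K_B = (4C+2)/(4C−3) = 42.000/37.000 = 1.1351
τ₀ = 8FD/(πd³) = 8·2710·94.0/(π·9.4³) = 2.03792e+06/2609.4 = 781 MPa
τ_max = K·τ₀ = 1.1351 × 781 = 886.55 MPa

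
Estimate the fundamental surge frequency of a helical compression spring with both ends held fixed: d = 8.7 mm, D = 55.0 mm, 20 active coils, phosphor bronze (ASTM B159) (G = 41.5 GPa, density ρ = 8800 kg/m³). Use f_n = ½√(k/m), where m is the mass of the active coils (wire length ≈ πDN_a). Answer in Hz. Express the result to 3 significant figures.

35.1 Hz

k = Gd⁴/(8D³N_a) = (41.5×10³)(8.7⁴)/(8·55.0³·20) = 8.9313 N/mm = 8931.3 N/m
Wire length L = πDN_a = π·55.0·20 = 3455.8 mm
m = ρ·(πd²/4)·L = 8800 × 59.447×10⁻⁶ m² × 3.4558 m = 1.8078 kg
f_n = ½√(k/m) = 0.5·√(8931.3/1.8078) = 0.5·√(4940.4) = 35.144 Hz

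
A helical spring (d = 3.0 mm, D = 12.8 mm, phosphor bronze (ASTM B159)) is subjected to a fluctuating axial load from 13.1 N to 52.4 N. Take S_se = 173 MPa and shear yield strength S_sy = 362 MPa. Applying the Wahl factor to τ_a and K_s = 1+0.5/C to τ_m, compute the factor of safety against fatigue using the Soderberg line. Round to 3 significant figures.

C = D/d = 12.8/3.0 = 4.2667; K_W = (4C−1)/(4C−4)+0.615/C = 1.3737; K_s = 1+0.5/C = 1.1172
F_a = (F_max−F_min)/2 = 19.65 N; F_m = (F_max+F_min)/2 = 32.75 N
τ_a = K_W·8F_aD/(πd³) = 1.3737 × 23.722 = 32.587 MPa
τ_m = K_s·8F_mD/(πd³) = 1.1172 × 39.536 = 44.17 MPa
Soderberg: 1/n_f = τ_a/S_se + τ_m/S_sy = 32.587/173 + 44.17/362 = 0.18837 + 0.12202 = 0.31038
n_f = 1/0.31038 = 3.222

3.22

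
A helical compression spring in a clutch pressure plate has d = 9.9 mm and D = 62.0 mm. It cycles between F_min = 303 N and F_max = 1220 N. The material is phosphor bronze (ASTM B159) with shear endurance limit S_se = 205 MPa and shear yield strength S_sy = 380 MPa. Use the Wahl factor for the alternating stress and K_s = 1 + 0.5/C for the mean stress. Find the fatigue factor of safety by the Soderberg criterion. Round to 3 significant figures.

1.24

C = D/d = 62.0/9.9 = 6.2626; K_W = (4C−1)/(4C−4)+0.615/C = 1.2407; K_s = 1+0.5/C = 1.0798
F_a = (F_max−F_min)/2 = 458.5 N; F_m = (F_max+F_min)/2 = 761.5 N
τ_a = K_W·8F_aD/(πd³) = 1.2407 × 74.605 = 92.563 MPa
τ_m = K_s·8F_mD/(πd³) = 1.0798 × 123.91 = 133.8 MPa
Soderberg: 1/n_f = τ_a/S_se + τ_m/S_sy = 92.563/205 + 133.8/380 = 0.45153 + 0.35210 = 0.80363
n_f = 1/0.80363 = 1.244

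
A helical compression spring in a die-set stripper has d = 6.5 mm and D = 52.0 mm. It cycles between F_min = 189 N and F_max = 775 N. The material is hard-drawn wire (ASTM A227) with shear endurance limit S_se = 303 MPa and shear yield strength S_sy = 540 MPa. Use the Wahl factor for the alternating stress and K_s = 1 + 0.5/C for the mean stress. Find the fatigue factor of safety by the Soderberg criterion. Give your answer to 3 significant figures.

C = D/d = 52.0/6.5 = 8.0000; K_W = (4C−1)/(4C−4)+0.615/C = 1.1840; K_s = 1+0.5/C = 1.0625
F_a = (F_max−F_min)/2 = 293 N; F_m = (F_max+F_min)/2 = 482 N
τ_a = K_W·8F_aD/(πd³) = 1.1840 × 141.28 = 167.27 MPa
τ_m = K_s·8F_mD/(πd³) = 1.0625 × 232.41 = 246.93 MPa
Soderberg: 1/n_f = τ_a/S_se + τ_m/S_sy = 167.27/303 + 246.93/540 = 0.55206 + 0.45728 = 1.0093
n_f = 1/1.0093 = 0.9907

0.991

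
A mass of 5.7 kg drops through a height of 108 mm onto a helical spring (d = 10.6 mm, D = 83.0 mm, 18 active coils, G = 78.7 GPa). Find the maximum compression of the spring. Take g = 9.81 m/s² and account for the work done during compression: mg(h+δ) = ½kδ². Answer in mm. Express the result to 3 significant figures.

k = Gd⁴/(8D³N_a) = (78.7×10³)(10.6⁴)/(8·83.0³·18) = 12.067 N/mm
W = mg = 5.7 × 9.81 = 55.917 N
½kδ² − Wδ − Wh = 0 → δ = (W + √(W² + 2kWh))/k
δ = (55.917 + √(3126.7 + 145747))/12.067 = (55.917 + 385.84)/12.067 = 36.609 mm

36.6 mm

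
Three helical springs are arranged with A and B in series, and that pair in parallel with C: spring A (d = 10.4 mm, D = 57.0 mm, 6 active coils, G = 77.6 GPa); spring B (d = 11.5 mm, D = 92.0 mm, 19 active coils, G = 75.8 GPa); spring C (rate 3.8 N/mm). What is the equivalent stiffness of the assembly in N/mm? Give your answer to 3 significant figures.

k_A = Gd⁴/(8D³N_a) = (77.6×10³)(10.4⁴)/(8·57.0³·6) = 102.12 N/mm
k_B = Gd⁴/(8D³N_a) = (75.8×10³)(11.5⁴)/(8·92.0³·19) = 11.201 N/mm
Springs A,B series: k_AB = 1/(1/102.12+1/11.201) = 10.094 N/mm; parallel with C: k_eq = 10.094+3.8 = 13.894 N/mm

13.9 N/mm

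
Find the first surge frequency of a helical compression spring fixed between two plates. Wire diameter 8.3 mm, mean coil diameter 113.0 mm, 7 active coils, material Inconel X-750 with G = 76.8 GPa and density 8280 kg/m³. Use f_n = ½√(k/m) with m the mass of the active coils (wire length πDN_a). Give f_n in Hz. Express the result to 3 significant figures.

k = Gd⁴/(8D³N_a) = (76.8×10³)(8.3⁴)/(8·113.0³·7) = 4.5108 N/mm = 4510.8 N/m
Wire length L = πDN_a = π·113.0·7 = 2485 mm
m = ρ·(πd²/4)·L = 8280 × 54.106×10⁻⁶ m² × 2.485 m = 1.1133 kg
f_n = ½√(k/m) = 0.5·√(4510.8/1.1133) = 0.5·√(4051.8) = 31.827 Hz

31.8 Hz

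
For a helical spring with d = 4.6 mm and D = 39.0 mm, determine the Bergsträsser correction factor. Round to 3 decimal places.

C = D/d = 39.0/4.6 = 8.4783
K_B = (4C+2)/(4C−3) = 35.913/30.913 = 1.1617

1.162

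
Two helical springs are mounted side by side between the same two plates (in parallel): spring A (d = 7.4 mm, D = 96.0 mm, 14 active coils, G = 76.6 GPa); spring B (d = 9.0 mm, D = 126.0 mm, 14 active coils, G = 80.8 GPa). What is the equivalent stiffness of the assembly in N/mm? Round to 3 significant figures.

4.68 N/mm

k_A = Gd⁴/(8D³N_a) = (76.6×10³)(7.4⁴)/(8·96.0³·14) = 2.3181 N/mm
k_B = Gd⁴/(8D³N_a) = (80.8×10³)(9.0⁴)/(8·126.0³·14) = 2.3662 N/mm
Parallel: k_eq = 2.3181 + 2.3662 = 4.6843 N/mm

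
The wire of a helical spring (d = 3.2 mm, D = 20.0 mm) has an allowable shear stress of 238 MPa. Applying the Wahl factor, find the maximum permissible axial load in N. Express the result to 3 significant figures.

C = D/d = 20.0/3.2 = 6.2500
K_W = (4C−1)/(4C−4) + 0.615/C = 24.000/21.000 + 0.0984 = 1.2413
τ_max = K·8FD/(πd³) → F_max = τ_allow·πd³/(8DK)
F_max = 238·π·3.2³/(8·20.0·1.2413) = 24501/198.6 = 123.37 N

123 N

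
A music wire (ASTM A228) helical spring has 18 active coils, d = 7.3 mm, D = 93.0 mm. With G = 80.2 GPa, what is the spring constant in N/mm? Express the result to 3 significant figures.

1.97 N/mm

k = Gd⁴/(8D³N_a) = (80.2×10³ × 7.3⁴) / (8 × 93.0³ × 18)
  = 2.27754e+08 / 1.15827e+08 = 1.9663 N/mm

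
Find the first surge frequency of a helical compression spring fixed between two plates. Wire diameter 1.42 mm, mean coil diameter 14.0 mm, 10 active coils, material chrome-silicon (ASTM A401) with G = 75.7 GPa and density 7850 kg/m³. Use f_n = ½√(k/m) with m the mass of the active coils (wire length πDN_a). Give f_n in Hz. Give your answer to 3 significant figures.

253 Hz

k = Gd⁴/(8D³N_a) = (75.7×10³)(1.42⁴)/(8·14.0³·10) = 1.4021 N/mm = 1402.1 N/m
Wire length L = πDN_a = π·14.0·10 = 439.82 mm
m = ρ·(πd²/4)·L = 7850 × 1.5837×10⁻⁶ m² × 0.43982 m = 0.0054678 kg
f_n = ½√(k/m) = 0.5·√(1402.1/0.0054678) = 0.5·√(2.5643e+05) = 253.19 Hz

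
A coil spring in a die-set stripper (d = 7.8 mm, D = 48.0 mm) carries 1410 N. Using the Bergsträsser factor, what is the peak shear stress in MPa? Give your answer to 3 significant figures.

447 MPa

Spring index C = D/d = 48.0/7.8 = 6.1538
K_B = (4C+2)/(4C−3) = 26.615/21.615 = 1.2313
τ₀ = 8FD/(πd³) = 8·1410·48.0/(π·7.8³) = 541440/1490.8 = 363.18 MPa
τ_max = K·τ₀ = 1.2313 × 363.18 = 447.18 MPa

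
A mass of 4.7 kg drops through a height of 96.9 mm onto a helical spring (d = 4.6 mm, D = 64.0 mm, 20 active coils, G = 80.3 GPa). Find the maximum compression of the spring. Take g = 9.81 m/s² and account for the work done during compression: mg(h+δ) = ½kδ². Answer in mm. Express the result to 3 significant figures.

k = Gd⁴/(8D³N_a) = (80.3×10³)(4.6⁴)/(8·64.0³·20) = 0.85721 N/mm
W = mg = 4.7 × 9.81 = 46.107 N
½kδ² − Wδ − Wh = 0 → δ = (W + √(W² + 2kWh))/k
δ = (46.107 + √(2125.9 + 7659.63))/0.85721 = (46.107 + 98.922)/0.85721 = 169.19 mm

169 mm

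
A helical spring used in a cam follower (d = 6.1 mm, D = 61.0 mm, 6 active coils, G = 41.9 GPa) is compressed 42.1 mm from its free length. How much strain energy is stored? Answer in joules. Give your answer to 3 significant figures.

4.72 J

k = Gd⁴/(8D³N_a) = (41.9×10³)(6.1⁴)/(8·61.0³·6) = 5.3248 N/mm
U = ½kδ² = 0.5 × 5.3248 × 42.1² = 4718.9 N·mm = 4.7189 J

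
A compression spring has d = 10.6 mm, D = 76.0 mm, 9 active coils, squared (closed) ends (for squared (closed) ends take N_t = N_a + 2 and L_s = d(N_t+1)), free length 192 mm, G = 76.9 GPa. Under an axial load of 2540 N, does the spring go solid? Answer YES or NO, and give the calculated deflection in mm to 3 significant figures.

YES, δ = 82.7 mm

k = Gd⁴/(8D³N_a) = (76.9×10³)(10.6⁴)/(8·76.0³·9) = 30.717 N/mm
N_t = 11; L_s = 10.6·12 = 127.2 mm; δ_solid = L₀ − L_s = 192 − 127.2 = 64.8 mm
δ = F/k = 2540/30.717 = 82.691 mm
δ ≥ δ_solid → spring goes solid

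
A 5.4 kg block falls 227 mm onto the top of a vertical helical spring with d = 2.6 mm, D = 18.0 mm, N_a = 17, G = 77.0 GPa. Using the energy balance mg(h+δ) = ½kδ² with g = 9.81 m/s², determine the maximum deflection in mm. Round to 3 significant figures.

86.5 mm

k = Gd⁴/(8D³N_a) = (77.0×10³)(2.6⁴)/(8·18.0³·17) = 4.4364 N/mm
W = mg = 5.4 × 9.81 = 52.974 N
½kδ² − Wδ − Wh = 0 → δ = (W + √(W² + 2kWh))/k
δ = (52.974 + √(2806.2 + 106696))/4.4364 = (52.974 + 330.91)/4.4364 = 86.531 mm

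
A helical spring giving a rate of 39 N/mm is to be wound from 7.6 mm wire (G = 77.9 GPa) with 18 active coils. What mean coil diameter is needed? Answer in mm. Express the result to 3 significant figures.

D = (Gd⁴/(8N_a·k))^(1/3) = (77.9×10³·7.6⁴/(8·18·39))^(1/3)
  = (46276.9)^(1/3) = 35.9022 mm

35.9 mm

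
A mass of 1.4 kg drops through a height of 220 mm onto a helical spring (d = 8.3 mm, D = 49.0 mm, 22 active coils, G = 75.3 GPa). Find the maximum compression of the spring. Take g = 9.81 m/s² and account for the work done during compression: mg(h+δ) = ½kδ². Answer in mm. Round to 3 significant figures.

k = Gd⁴/(8D³N_a) = (75.3×10³)(8.3⁴)/(8·49.0³·22) = 17.259 N/mm
W = mg = 1.4 × 9.81 = 13.734 N
½kδ² − Wδ − Wh = 0 → δ = (W + √(W² + 2kWh))/k
δ = (13.734 + √(188.62 + 104293))/17.259 = (13.734 + 323.24)/17.259 = 19.525 mm

19.5 mm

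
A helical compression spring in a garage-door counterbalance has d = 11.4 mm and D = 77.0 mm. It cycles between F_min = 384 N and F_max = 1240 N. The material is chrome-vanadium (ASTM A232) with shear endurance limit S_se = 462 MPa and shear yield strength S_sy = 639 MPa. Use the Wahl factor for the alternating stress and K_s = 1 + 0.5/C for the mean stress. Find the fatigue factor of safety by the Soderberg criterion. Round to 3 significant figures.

C = D/d = 77.0/11.4 = 6.7544; K_W = (4C−1)/(4C−4)+0.615/C = 1.2214; K_s = 1+0.5/C = 1.0740
F_a = (F_max−F_min)/2 = 428 N; F_m = (F_max+F_min)/2 = 812 N
τ_a = K_W·8F_aD/(πd³) = 1.2214 × 56.645 = 69.185 MPa
τ_m = K_s·8F_mD/(πd³) = 1.0740 × 107.47 = 115.42 MPa
Soderberg: 1/n_f = τ_a/S_se + τ_m/S_sy = 69.185/462 + 115.42/639 = 0.14975 + 0.18063 = 0.33038
n_f = 1/0.33038 = 3.027

3.03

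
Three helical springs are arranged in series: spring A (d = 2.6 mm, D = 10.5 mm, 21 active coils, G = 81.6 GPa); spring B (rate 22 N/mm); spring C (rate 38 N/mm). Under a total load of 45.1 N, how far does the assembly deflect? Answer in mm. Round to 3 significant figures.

k_A = Gd⁴/(8D³N_a) = (81.6×10³)(2.6⁴)/(8·10.5³·21) = 19.174 N/mm
Series: 1/k_eq = 1/19.174 + 1/22 + 1/38 = 0.12393; k_eq = 8.0694 N/mm
δ = F/k_eq = 45.1/8.0694 = 5.589 mm

5.59 mm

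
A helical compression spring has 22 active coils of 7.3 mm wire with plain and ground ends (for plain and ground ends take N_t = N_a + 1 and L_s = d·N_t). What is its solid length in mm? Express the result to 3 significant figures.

plain and ground ends: N_t = N_a + 1 = 22 + 1 = 23
L_s = d·N_t = 7.3 × 23 = 167.9 mm

168 mm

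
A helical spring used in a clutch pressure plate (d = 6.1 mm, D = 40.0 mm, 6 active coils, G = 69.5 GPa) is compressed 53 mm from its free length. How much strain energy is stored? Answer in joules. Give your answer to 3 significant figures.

k = Gd⁴/(8D³N_a) = (69.5×10³)(6.1⁴)/(8·40.0³·6) = 31.324 N/mm
U = ½kδ² = 0.5 × 31.324 × 53² = 43995 N·mm = 43.995 J

44.0 J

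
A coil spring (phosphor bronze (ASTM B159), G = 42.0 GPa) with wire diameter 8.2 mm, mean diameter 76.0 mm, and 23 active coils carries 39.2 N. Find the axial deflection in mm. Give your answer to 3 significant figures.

16.7 mm

k = Gd⁴/(8D³N_a) = (42.0×10³)(8.2⁴)/(8·76.0³·23) = 2.351 N/mm
δ = F/k = 39.2 / 2.351 = 16.674 mm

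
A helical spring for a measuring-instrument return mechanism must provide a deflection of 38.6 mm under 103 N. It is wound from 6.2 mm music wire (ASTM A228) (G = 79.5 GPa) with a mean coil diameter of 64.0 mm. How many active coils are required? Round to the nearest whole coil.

21

Required rate k = F/δ = 103/38.6 = 2.6684 N/mm
N_a = Gd⁴/(8D³k) = (79.5×10³ × 6.2⁴)/(8 × 64.0³ × 2.6684)
    = 1.17472e+08 / 5.59603e+06 = 20.99 → 21 coils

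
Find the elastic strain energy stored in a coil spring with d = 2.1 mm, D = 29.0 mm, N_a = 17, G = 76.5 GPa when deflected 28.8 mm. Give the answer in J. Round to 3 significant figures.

0.186 J

k = Gd⁴/(8D³N_a) = (76.5×10³)(2.1⁴)/(8·29.0³·17) = 0.44854 N/mm
U = ½kδ² = 0.5 × 0.44854 × 28.8² = 186.02 N·mm = 0.18602 J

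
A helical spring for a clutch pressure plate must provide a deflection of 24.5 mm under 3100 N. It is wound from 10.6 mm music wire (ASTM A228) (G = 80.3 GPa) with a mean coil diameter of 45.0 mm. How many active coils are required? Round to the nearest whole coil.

Required rate k = F/δ = 3100/24.5 = 126.53 N/mm
N_a = Gd⁴/(8D³k) = (80.3×10³ × 10.6⁴)/(8 × 45.0³ × 126.53)
    = 1.01377e+09 / 9.22408e+07 = 10.99 → 11 coils

11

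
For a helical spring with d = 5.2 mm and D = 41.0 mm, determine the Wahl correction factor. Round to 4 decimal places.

1.1869

C = D/d = 41.0/5.2 = 7.8846
K_W = (4C−1)/(4C−4) + 0.615/C = 30.538/27.538 + 0.0780 = 1.1869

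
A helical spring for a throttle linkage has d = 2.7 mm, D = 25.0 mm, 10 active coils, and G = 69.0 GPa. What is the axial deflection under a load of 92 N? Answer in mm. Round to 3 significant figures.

k = Gd⁴/(8D³N_a) = (69.0×10³)(2.7⁴)/(8·25.0³·10) = 2.9336 N/mm
δ = F/k = 92 / 2.9336 = 31.361 mm

31.4 mm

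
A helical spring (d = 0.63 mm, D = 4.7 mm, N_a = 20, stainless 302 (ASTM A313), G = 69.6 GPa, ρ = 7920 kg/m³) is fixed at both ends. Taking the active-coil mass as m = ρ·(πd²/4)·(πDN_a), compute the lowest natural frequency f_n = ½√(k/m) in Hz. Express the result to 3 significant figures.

k = Gd⁴/(8D³N_a) = (69.6×10³)(0.63⁴)/(8·4.7³·20) = 0.66002 N/mm = 660.02 N/m
Wire length L = πDN_a = π·4.7·20 = 295.31 mm
m = ρ·(πd²/4)·L = 7920 × 0.31172×10⁻⁶ m² × 0.29531 m = 0.00072908 kg
f_n = ½√(k/m) = 0.5·√(660.02/0.00072908) = 0.5·√(9.0528e+05) = 475.73 Hz

476 Hz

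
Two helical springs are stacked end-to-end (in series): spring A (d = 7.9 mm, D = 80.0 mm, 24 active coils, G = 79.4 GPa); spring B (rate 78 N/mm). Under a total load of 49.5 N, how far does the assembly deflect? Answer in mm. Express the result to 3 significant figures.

16.4 mm

k_A = Gd⁴/(8D³N_a) = (79.4×10³)(7.9⁴)/(8·80.0³·24) = 3.146 N/mm
Series: 1/k_eq = 1/3.146 + 1/78 = 0.33069; k_eq = 3.024 N/mm
δ = F/k_eq = 49.5/3.024 = 16.369 mm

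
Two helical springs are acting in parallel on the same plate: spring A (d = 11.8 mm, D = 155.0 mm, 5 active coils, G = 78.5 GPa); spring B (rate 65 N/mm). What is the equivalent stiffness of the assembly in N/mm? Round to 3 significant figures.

k_A = Gd⁴/(8D³N_a) = (78.5×10³)(11.8⁴)/(8·155.0³·5) = 10.217 N/mm
Parallel: k_eq = 10.217 + 65 = 75.217 N/mm

75.2 N/mm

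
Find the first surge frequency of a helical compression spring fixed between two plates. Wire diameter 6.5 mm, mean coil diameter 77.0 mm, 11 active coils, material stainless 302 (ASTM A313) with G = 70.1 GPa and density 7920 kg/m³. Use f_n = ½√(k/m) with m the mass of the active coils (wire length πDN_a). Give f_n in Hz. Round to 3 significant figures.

k = Gd⁴/(8D³N_a) = (70.1×10³)(6.5⁴)/(8·77.0³·11) = 3.1147 N/mm = 3114.7 N/m
Wire length L = πDN_a = π·77.0·11 = 2660.9 mm
m = ρ·(πd²/4)·L = 7920 × 33.183×10⁻⁶ m² × 2.6609 m = 0.69932 kg
f_n = ½√(k/m) = 0.5·√(3114.7/0.69932) = 0.5·√(4453.9) = 33.369 Hz

33.4 Hz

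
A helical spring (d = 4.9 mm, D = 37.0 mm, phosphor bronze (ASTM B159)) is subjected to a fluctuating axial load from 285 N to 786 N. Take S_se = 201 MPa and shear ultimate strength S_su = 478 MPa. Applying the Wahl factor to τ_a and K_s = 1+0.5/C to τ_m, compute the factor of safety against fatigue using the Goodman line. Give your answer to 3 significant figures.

C = D/d = 37.0/4.9 = 7.5510; K_W = (4C−1)/(4C−4)+0.615/C = 1.1959; K_s = 1+0.5/C = 1.0662
F_a = (F_max−F_min)/2 = 250.5 N; F_m = (F_max+F_min)/2 = 535.5 N
τ_a = K_W·8F_aD/(πd³) = 1.1959 × 200.61 = 239.92 MPa
τ_m = K_s·8F_mD/(πd³) = 1.0662 × 428.86 = 457.25 MPa
Goodman: 1/n_f = τ_a/S_se + τ_m/S_su = 239.92/201 + 457.25/478 = 1.19364 + 0.95660 = 2.1502
n_f = 1/2.1502 = 0.4651

0.465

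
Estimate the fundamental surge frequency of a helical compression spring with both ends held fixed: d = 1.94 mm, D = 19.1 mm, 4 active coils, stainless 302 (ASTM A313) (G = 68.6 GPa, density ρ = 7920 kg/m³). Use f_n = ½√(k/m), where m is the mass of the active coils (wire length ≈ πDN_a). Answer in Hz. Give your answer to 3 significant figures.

k = Gd⁴/(8D³N_a) = (68.6×10³)(1.94⁴)/(8·19.1³·4) = 4.3579 N/mm = 4357.9 N/m
Wire length L = πDN_a = π·19.1·4 = 240.02 mm
m = ρ·(πd²/4)·L = 7920 × 2.9559×10⁻⁶ m² × 0.24002 m = 0.005619 kg
f_n = ½√(k/m) = 0.5·√(4357.9/0.005619) = 0.5·√(7.7557e+05) = 440.33 Hz

440 Hz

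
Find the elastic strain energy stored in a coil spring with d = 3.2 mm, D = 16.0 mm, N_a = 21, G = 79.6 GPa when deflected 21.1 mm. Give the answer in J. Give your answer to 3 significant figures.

2.70 J

k = Gd⁴/(8D³N_a) = (79.6×10³)(3.2⁴)/(8·16.0³·21) = 12.13 N/mm
U = ½kδ² = 0.5 × 12.13 × 21.1² = 2700.1 N·mm = 2.7001 J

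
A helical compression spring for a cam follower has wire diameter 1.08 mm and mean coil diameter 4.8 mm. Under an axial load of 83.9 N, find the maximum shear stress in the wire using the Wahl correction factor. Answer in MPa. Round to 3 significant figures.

Spring index C = D/d = 4.8/1.08 = 4.4444
K_W = (4C−1)/(4C−4) + 0.615/C = 16.778/13.778 + 0.1384 = 1.3561
τ₀ = 8FD/(πd³) = 8·83.9·4.8/(π·1.08³) = 3221.76/3.9575 = 814.09 MPa
τ_max = K·τ₀ = 1.3561 × 814.09 = 1104 MPa

1100 MPa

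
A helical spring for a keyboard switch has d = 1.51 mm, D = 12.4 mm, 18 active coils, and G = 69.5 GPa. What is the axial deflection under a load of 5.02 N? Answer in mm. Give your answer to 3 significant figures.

3.81 mm

k = Gd⁴/(8D³N_a) = (69.5×10³)(1.51⁴)/(8·12.4³·18) = 1.316 N/mm
δ = F/k = 5.02 / 1.316 = 3.8145 mm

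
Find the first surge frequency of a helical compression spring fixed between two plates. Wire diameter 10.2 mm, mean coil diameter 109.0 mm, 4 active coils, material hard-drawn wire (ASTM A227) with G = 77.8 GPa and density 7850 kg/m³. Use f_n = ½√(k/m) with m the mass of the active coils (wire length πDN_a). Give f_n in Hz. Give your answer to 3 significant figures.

k = Gd⁴/(8D³N_a) = (77.8×10³)(10.2⁴)/(8·109.0³·4) = 20.321 N/mm = 20321 N/m
Wire length L = πDN_a = π·109.0·4 = 1369.7 mm
m = ρ·(πd²/4)·L = 7850 × 81.713×10⁻⁶ m² × 1.3697 m = 0.87861 kg
f_n = ½√(k/m) = 0.5·√(20321/0.87861) = 0.5·√(23129) = 76.041 Hz

76.0 Hz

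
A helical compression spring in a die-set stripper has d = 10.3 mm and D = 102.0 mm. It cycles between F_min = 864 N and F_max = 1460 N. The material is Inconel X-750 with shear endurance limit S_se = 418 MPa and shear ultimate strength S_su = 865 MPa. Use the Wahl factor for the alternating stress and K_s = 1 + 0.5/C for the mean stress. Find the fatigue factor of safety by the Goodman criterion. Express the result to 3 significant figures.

1.89

C = D/d = 102.0/10.3 = 9.9029; K_W = (4C−1)/(4C−4)+0.615/C = 1.1463; K_s = 1+0.5/C = 1.0505
F_a = (F_max−F_min)/2 = 298 N; F_m = (F_max+F_min)/2 = 1162 N
τ_a = K_W·8F_aD/(πd³) = 1.1463 × 70.835 = 81.201 MPa
τ_m = K_s·8F_mD/(πd³) = 1.0505 × 276.21 = 290.15 MPa
Goodman: 1/n_f = τ_a/S_se + τ_m/S_su = 81.201/418 + 290.15/865 = 0.19426 + 0.33544 = 0.5297
n_f = 1/0.5297 = 1.888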